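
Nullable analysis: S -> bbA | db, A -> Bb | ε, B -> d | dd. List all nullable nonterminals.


A nonterminal is nullable iff some alternative derives ε (directly, or every symbol in it is nullable)
Nullable: {A}


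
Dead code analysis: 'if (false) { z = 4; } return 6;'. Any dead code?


condition is constant false, so the whole block is unreachable
Dead: 'if (false) { z = 4; }'


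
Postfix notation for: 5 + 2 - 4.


Left to right (same or higher precedence on left)
Postfix: 5 2 + 4 -


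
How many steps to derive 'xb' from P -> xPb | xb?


Derivation: P => xb
Steps: 1


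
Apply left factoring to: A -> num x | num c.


Common prefix: 'num'
Factored: A -> num A', A' -> x | c


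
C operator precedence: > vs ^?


'>' is relational (level 7); '^' is bitwise XOR (level 4)
Higher level binds tighter
'>' has higher precedence than '^'


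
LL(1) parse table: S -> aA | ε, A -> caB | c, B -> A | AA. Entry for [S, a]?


For [S, a]: 'a' ∈ FIRST(aA)
Entry: S -> aA


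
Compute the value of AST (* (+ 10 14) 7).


Evaluate inner: (+ 10 14) = 24
Evaluate root: (* 24 7) = 168
Result: 168


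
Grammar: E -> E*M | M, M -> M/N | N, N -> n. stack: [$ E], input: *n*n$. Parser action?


shift '*' to continue E -> E*M
Action: shift


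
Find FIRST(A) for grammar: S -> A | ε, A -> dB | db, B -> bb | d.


Per alternative of A: FIRST(dB) = {d}; FIRST(db) = {d}
FIRST(A) = {d}


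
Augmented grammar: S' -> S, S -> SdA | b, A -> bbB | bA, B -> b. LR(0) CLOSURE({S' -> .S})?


Start: S' -> .S
For each item with dot before a nonterminal B, add B -> .γ for every B-production
Closure: [S' -> .S, S -> .SdA, S -> .b]


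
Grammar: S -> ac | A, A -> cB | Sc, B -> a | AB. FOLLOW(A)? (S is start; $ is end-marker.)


$ ∈ FOLLOW(S). For each A -> αBβ: add FIRST(β)\{ε} to FOLLOW(B); if β nullable, add FOLLOW(A).
FOLLOW(A) = {$, a, c}


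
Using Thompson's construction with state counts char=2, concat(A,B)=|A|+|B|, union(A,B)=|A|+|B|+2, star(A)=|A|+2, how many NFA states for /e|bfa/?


Syntax tree has 4 char leaf(s), 1 union(s), 0 star(s)
chars contribute 4×2 = 8; each union adds +2; each star adds +2
Total: 8 + 2 + 0 = 10 states


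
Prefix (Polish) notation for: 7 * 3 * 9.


left-to-right (same/higher precedence on left): tree is (* (* 7 3) 9)
Prefix: * * 7 3 9


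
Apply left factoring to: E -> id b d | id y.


Common prefix: 'id'
Factored: E -> id E', E' -> b d | y


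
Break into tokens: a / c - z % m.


Scan left to right, longest-match per lexeme
Tokens: ID(a), OP(/), ID(c), OP(-), ID(z), OP(%), ID(m)


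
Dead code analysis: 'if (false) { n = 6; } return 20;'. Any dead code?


condition is constant false, so the whole block is unreachable
Dead: 'if (false) { n = 6; }'


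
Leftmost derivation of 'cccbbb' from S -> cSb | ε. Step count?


Derivation: S => cSb => ccSbb => cccSbbb => cccbbb
Steps: 4


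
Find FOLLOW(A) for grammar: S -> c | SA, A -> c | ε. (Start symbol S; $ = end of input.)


$ ∈ FOLLOW(S). For each A -> αBβ: add FIRST(β)\{ε} to FOLLOW(B); if β nullable, add FOLLOW(A).
FOLLOW(A) = {$, c}


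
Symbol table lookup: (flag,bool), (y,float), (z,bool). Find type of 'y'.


Lookup 'y' → type float


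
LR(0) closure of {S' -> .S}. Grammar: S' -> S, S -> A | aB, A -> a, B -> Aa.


Start: S' -> .S
For each item with dot before a nonterminal B, add B -> .γ for every B-production
Closure: [S' -> .S, S -> .A, S -> .aB, A -> .a]


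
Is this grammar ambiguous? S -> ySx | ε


balanced y^n…x^n: each string has a unique parse
Unambiguous


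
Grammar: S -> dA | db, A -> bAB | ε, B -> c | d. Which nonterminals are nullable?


A nonterminal is nullable iff some alternative derives ε (directly, or every symbol in it is nullable)
Nullable: {A}


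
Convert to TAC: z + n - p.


Break into single-operator statements:
t1 = z + n
t2 = t1 - p


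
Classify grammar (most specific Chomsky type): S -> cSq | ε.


Single nonterminal LHS, but c^n q^n is not regular
Classification: Type 2 (Context-Free)


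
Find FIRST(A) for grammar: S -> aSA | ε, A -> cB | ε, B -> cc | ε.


Per alternative of A: FIRST(cB) = {c}; FIRST(ε) = {ε}
FIRST(A) = {c, ε}


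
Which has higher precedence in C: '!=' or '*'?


'*' is multiplicative (level 10); '!=' is equality (level 6)
Higher level binds tighter
'*' has higher precedence than '!='


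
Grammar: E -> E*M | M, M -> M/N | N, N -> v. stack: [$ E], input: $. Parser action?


start symbol E on stack, input exhausted
Action: accept


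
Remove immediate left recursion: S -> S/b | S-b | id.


Left-recursive alternatives: S/b, S-b; non-recursive: id
Introduce S': S -> idS', S' -> /bS' | -bS' | ε


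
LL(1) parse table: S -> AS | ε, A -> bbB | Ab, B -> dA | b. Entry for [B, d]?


For [B, d]: 'd' ∈ FIRST(dA)
Entry: B -> dA


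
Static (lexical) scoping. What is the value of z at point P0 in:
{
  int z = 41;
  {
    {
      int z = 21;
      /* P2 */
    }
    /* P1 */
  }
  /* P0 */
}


z declared in the same block as P0
z = 41


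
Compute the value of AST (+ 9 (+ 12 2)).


Evaluate inner: (+ 12 2) = 14
Evaluate root: (+ 9 14) = 23
Result: 23


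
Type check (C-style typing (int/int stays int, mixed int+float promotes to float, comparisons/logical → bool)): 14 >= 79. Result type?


Operand types: int >= int
Rule: comparison yields bool
Result type: bool


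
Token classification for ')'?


Pattern: delimiter/punctuation
Type: PUNCTUATION


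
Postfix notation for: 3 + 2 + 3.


Left to right (same or higher precedence on left)
Postfix: 3 2 + 3 +


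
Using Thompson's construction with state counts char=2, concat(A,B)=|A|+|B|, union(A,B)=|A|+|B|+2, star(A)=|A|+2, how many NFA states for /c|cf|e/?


Syntax tree has 4 char leaf(s), 2 union(s), 0 star(s)
chars contribute 4×2 = 8; each union adds +2; each star adds +2
Total: 8 + 4 + 0 = 12 states


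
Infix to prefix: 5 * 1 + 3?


left-to-right (same/higher precedence on left): tree is (+ (* 5 1) 3)
Prefix: + * 5 1 3


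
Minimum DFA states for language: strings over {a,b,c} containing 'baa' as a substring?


KMP-style automaton: 3 progress states + 1 absorbing accept = 4
Minimal DFA: 4 states


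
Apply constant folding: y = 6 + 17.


6 + 17 = 23 at compile time
Optimized: y = 23


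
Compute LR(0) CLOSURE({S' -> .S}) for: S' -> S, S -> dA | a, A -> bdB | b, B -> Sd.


Start: S' -> .S
For each item with dot before a nonterminal B, add B -> .γ for every B-production
Closure: [S' -> .S, S -> .dA, S -> .a]


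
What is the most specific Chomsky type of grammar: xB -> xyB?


LHS has context (more than one symbol) and |LHS| ≤ |RHS|
Classification: Type 1 (Context-Sensitive)


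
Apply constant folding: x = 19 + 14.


19 + 14 = 33 at compile time
Optimized: x = 33


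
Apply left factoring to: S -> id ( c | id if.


Common prefix: 'id'
Factored: S -> id S', S' -> ( c | if


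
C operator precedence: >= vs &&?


'>=' is relational (level 7); '&&' is logical AND (level 2)
Higher level binds tighter
'>=' has higher precedence than '&&'


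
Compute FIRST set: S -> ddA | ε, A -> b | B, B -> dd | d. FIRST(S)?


Per alternative of S: FIRST(ddA) = {d}; FIRST(ε) = {ε}
FIRST(S) = {d, ε}


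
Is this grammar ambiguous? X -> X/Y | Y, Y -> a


precedence layered via separate nonterminal Y: deterministic
Unambiguous


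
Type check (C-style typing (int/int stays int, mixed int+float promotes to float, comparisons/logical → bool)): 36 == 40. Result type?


Operand types: int == int
Rule: comparison yields bool
Result type: bool


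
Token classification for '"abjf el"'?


Pattern: double-quoted sequence
Type: STRING_LITERAL


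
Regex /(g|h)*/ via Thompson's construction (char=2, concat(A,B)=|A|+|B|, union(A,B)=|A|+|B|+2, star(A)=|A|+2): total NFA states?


Syntax tree has 2 char leaf(s), 1 union(s), 1 star(s)
chars contribute 2×2 = 4; each union adds +2; each star adds +2
Total: 4 + 2 + 2 = 8 states


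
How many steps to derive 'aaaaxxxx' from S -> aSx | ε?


Derivation: S => aSx => aaSxx => aaaSxxx => aaaaSxxxx => aaaaxxxx
Steps: 5


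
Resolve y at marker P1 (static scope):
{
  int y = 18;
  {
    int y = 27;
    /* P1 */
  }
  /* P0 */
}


y declared in the same block as P1
y = 27


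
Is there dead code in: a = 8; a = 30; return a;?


first assignment to a is overwritten before any read
Dead: 'a = 8'


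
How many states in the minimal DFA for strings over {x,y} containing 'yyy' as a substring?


KMP-style automaton: 3 progress states + 1 absorbing accept = 4
Minimal DFA: 4 states


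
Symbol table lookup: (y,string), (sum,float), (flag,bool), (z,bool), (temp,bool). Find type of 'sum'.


Lookup 'sum' → type float


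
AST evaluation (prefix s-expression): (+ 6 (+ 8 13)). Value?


Evaluate inner: (+ 8 13) = 21
Evaluate root: (+ 6 21) = 27
Result: 27


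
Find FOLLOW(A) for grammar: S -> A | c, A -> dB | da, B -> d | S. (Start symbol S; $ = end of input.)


$ ∈ FOLLOW(S). For each A -> αBβ: add FIRST(β)\{ε} to FOLLOW(B); if β nullable, add FOLLOW(A).
FOLLOW(A) = {$}


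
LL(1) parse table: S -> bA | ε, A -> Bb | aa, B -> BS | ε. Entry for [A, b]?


For [A, b]: 'b' ∈ FIRST(Bb)
Entry: A -> Bb


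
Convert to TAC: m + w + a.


Break into single-operator statements:
t1 = m + w
t2 = t1 + a


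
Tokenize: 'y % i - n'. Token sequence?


Scan left to right, longest-match per lexeme
Tokens: ID(y), OP(%), ID(i), OP(-), ID(n)


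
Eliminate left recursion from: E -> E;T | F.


Left-recursive alternatives: E;T; non-recursive: F
Introduce E': E -> FE', E' -> ;TE' | ε


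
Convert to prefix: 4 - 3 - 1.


left-to-right (same/higher precedence on left): tree is (- (- 4 3) 1)
Prefix: - - 4 3 1


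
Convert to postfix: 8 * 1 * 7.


Left to right (same or higher precedence on left)
Postfix: 8 1 * 7 *


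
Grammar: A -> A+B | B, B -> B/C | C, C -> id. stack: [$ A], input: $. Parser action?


start symbol A on stack, input exhausted
Action: accept


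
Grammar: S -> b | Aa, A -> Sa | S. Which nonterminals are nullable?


A nonterminal is nullable iff some alternative derives ε (directly, or every symbol in it is nullable)
Nullable: {}


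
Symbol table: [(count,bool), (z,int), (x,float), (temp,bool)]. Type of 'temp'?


Lookup 'temp' → type bool


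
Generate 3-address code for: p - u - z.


Break into single-operator statements:
t1 = p - u
t2 = t1 - z


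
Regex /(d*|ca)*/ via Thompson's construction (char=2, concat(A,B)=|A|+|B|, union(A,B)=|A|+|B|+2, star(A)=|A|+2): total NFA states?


Syntax tree has 3 char leaf(s), 1 union(s), 2 star(s)
chars contribute 3×2 = 6; each union adds +2; each star adds +2
Total: 6 + 2 + 4 = 12 states


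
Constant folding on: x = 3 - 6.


3 - 6 = -3 at compile time
Optimized: x = -3


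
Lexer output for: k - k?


Scan left to right, longest-match per lexeme
Tokens: ID(k), OP(-), ID(k)


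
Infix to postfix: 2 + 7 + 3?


Left to right (same or higher precedence on left)
Postfix: 2 7 + 3 +


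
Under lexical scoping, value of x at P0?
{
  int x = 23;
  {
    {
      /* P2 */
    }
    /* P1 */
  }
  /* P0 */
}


x declared in the same block as P0
x = 23


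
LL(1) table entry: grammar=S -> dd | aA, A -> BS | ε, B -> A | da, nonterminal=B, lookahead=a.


For [B, a]: 'a' ∈ FIRST(A)
Entry: B -> A


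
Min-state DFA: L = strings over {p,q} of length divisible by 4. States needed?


Track length mod 4: states 0..3, accept at 0
Minimal DFA: 4 states


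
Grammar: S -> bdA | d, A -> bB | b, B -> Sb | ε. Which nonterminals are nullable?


A nonterminal is nullable iff some alternative derives ε (directly, or every symbol in it is nullable)
Nullable: {B}


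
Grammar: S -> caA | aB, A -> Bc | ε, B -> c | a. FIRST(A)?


Per alternative of A: FIRST(Bc) = {a, c}; FIRST(ε) = {ε}
FIRST(A) = {a, c, ε}


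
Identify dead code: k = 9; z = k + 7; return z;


k is read by z's definition; z is returned
No dead code


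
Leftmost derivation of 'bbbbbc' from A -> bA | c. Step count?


Derivation: A => bA => bbA => bbbA => bbbbA => bbbbbA => bbbbbc
Steps: 6


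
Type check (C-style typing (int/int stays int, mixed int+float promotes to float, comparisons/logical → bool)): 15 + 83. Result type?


Operand types: int + int
Rule: mixed int/float promotes to float; int/int stays int
Result type: int


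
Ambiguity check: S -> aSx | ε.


balanced a^n…x^n: each string has a unique parse
Unambiguous


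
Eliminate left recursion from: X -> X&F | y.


Left-recursive alternatives: X&F; non-recursive: y
Introduce X': X -> yX', X' -> &FX' | ε


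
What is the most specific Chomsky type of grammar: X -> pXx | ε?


Single nonterminal LHS, but p^n x^n is not regular
Classification: Type 2 (Context-Free)


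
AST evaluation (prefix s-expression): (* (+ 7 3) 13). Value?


Evaluate inner: (+ 7 3) = 10
Evaluate root: (* 10 13) = 130
Result: 130


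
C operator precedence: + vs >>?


'+' is additive (level 9); '>>' is shift (level 8)
Higher level binds tighter
'+' has higher precedence than '>>'


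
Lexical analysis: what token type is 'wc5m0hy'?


Pattern: letter/underscore followed by alphanumerics, not a keyword
Type: IDENTIFIER


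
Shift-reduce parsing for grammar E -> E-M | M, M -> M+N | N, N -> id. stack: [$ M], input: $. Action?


lookahead ∉ {+} so M won't extend; reduce E -> M
Action: reduce (E -> M)


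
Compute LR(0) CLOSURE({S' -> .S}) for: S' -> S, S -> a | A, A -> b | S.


Start: S' -> .S
For each item with dot before a nonterminal B, add B -> .γ for every B-production
Closure: [S' -> .S, S -> .a, S -> .A, A -> .b, A -> .S]


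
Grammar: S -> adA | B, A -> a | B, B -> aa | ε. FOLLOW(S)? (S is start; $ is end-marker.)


$ ∈ FOLLOW(S). For each A -> αBβ: add FIRST(β)\{ε} to FOLLOW(B); if β nullable, add FOLLOW(A).
FOLLOW(S) = {$}


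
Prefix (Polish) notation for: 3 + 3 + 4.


left-to-right (same/higher precedence on left): tree is (+ (+ 3 3) 4)
Prefix: + + 3 3 4


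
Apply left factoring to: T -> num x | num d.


Common prefix: 'num'
Factored: T -> num T', T' -> x | d


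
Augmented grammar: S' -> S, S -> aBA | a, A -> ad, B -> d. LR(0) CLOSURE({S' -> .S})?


Start: S' -> .S
For each item with dot before a nonterminal B, add B -> .γ for every B-production
Closure: [S' -> .S, S -> .aBA, S -> .a]


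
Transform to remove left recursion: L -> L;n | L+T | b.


Left-recursive alternatives: L;n, L+T; non-recursive: b
Introduce L': L -> bL', L' -> ;nL' | +TL' | ε


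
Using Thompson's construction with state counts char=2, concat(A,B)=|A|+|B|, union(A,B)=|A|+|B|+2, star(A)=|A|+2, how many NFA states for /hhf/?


Syntax tree has 3 char leaf(s), 0 union(s), 0 star(s)
chars contribute 3×2 = 6; each union adds +2; each star adds +2
Total: 6 + 0 + 0 = 6 states


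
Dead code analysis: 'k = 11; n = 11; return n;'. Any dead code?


k is assigned but never read
Dead: 'k = 11'


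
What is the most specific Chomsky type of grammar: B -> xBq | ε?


Single nonterminal LHS, but x^n q^n is not regular
Classification: Type 2 (Context-Free)


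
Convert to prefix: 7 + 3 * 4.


'*' binds tighter: tree is (+ 7 (* 3 4))
Prefix: + 7 * 3 4


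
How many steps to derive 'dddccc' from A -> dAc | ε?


Derivation: A => dAc => ddAcc => dddAccc => dddccc
Steps: 4


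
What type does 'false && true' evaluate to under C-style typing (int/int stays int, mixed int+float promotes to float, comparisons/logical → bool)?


Operand types: bool && bool
Rule: logical operators take bool operands and yield bool
Result type: bool


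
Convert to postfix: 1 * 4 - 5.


Left to right (same or higher precedence on left)
Postfix: 1 4 * 5 -


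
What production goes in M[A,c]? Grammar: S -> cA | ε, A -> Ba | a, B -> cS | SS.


For [A, c]: 'c' ∈ FIRST(Ba)
Entry: A -> Ba


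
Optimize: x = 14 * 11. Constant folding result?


14 * 11 = 154 at compile time
Optimized: x = 154


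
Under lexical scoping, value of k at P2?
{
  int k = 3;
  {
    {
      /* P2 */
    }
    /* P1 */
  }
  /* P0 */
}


P2's block does not declare k; resolves to the enclosing declaration at depth 0
k = 3


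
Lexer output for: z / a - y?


Scan left to right, longest-match per lexeme
Tokens: ID(z), OP(/), ID(a), OP(-), ID(y)


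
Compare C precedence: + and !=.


'+' is additive (level 9); '!=' is equality (level 6)
Higher level binds tighter
'+' has higher precedence than '!='


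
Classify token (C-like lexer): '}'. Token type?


Pattern: delimiter/punctuation
Type: PUNCTUATION


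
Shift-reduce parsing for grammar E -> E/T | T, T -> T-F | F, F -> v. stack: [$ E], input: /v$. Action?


shift '/' to continue E -> E/T
Action: shift


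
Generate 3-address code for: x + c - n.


Break into single-operator statements:
t1 = x + c
t2 = t1 - n


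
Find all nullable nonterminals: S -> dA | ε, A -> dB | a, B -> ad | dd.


A nonterminal is nullable iff some alternative derives ε (directly, or every symbol in it is nullable)
Nullable: {S}


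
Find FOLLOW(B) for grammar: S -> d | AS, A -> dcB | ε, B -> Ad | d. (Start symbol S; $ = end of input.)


$ ∈ FOLLOW(S). For each A -> αBβ: add FIRST(β)\{ε} to FOLLOW(B); if β nullable, add FOLLOW(A).
FOLLOW(B) = {d}


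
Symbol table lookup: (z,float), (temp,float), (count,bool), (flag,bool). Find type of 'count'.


Lookup 'count' → type bool


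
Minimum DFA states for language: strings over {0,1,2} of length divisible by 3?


Track length mod 3: states 0..2, accept at 0
Minimal DFA: 3 states


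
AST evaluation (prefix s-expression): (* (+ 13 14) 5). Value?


Evaluate inner: (+ 13 14) = 27
Evaluate root: (* 27 5) = 135
Result: 135


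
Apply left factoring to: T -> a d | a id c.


Common prefix: 'a'
Factored: T -> a T', T' -> d | id c


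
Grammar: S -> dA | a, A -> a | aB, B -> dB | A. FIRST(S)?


Per alternative of S: FIRST(dA) = {d}; FIRST(a) = {a}
FIRST(S) = {a, d}


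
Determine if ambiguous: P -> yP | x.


right-linear, alternatives start with distinct terminals 'y' vs 'x': unique leftmost derivation
Unambiguous


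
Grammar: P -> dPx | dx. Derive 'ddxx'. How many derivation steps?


Derivation: P => dPx => ddxx
Steps: 2


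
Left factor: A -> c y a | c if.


Common prefix: 'c'
Factored: A -> c A', A' -> y a | if


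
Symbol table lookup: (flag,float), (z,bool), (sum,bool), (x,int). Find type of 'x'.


Lookup 'x' → type int


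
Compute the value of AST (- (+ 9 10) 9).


Evaluate inner: (+ 9 10) = 19
Evaluate root: (- 19 9) = 10
Result: 10


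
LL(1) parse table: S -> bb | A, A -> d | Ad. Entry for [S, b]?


For [S, b]: 'b' ∈ FIRST(bb)
Entry: S -> bb


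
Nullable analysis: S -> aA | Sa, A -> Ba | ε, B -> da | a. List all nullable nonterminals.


A nonterminal is nullable iff some alternative derives ε (directly, or every symbol in it is nullable)
Nullable: {A}


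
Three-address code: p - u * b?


Break into single-operator statements:
t1 = u * b
t2 = p - t1


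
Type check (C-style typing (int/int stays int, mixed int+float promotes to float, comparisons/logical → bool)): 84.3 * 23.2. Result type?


Operand types: float * float
Rule: mixed int/float promotes to float; int/int stays int
Result type: float


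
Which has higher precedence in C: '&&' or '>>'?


'>>' is shift (level 8); '&&' is logical AND (level 2)
Higher level binds tighter
'>>' has higher precedence than '&&'


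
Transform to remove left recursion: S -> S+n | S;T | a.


Left-recursive alternatives: S+n, S;T; non-recursive: a
Introduce S': S -> aS', S' -> +nS' | ;TS' | ε


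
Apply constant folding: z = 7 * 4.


7 * 4 = 28 at compile time
Optimized: z = 28


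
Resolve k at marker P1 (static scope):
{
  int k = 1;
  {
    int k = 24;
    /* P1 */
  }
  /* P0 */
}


k declared in the same block as P1
k = 24


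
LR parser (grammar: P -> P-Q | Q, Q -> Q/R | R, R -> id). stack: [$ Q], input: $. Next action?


lookahead ∉ {/} so Q won't extend; reduce P -> Q
Action: reduce (P -> Q)


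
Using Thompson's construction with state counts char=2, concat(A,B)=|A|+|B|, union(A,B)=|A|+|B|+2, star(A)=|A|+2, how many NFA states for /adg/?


Syntax tree has 3 char leaf(s), 0 union(s), 0 star(s)
chars contribute 3×2 = 6; each union adds +2; each star adds +2
Total: 6 + 0 + 0 = 6 states


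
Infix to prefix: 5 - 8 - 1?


left-to-right (same/higher precedence on left): tree is (- (- 5 8) 1)
Prefix: - - 5 8 1


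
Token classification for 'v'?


Pattern: letter/underscore followed by alphanumerics, not a keyword
Type: IDENTIFIER


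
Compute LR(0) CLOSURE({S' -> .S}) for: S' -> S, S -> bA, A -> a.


Start: S' -> .S
For each item with dot before a nonterminal B, add B -> .γ for every B-production
Closure: [S' -> .S, S -> .bA]


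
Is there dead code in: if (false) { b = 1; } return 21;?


condition is constant false, so the whole block is unreachable
Dead: 'if (false) { b = 1; }'


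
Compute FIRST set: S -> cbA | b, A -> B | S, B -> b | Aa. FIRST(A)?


Per alternative of A: FIRST(B) = {b, c}; FIRST(S) = {b, c}
FIRST(A) = {b, c}


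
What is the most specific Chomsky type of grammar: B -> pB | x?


Right-linear: every RHS is a terminal or a terminal followed by one nonterminal
Classification: Type 3 (Regular)


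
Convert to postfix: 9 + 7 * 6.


* has higher precedence, evaluate 7*6 first
Postfix: 9 7 6 * +


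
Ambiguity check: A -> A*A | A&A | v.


'v*v&v' has two parse trees (no precedence encoded between * and &)
Ambiguous


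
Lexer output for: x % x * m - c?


Scan left to right, longest-match per lexeme
Tokens: ID(x), OP(%), ID(x), OP(*), ID(m), OP(-), ID(c)


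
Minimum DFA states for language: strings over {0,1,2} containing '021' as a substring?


KMP-style automaton: 3 progress states + 1 absorbing accept = 4
Minimal DFA: 4 states


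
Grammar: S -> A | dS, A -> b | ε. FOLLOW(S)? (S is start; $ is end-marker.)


$ ∈ FOLLOW(S). For each A -> αBβ: add FIRST(β)\{ε} to FOLLOW(B); if β nullable, add FOLLOW(A).
FOLLOW(S) = {$}


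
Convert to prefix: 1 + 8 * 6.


'*' binds tighter: tree is (+ 1 (* 8 6))
Prefix: + 1 * 8 6


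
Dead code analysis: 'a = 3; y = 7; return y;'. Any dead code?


a is assigned but never read
Dead: 'a = 3'


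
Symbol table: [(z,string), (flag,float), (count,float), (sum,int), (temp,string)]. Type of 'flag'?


Lookup 'flag' → type float


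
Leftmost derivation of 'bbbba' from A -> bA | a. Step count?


Derivation: A => bA => bbA => bbbA => bbbbA => bbbba
Steps: 5


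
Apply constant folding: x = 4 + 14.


4 + 14 = 18 at compile time
Optimized: x = 18


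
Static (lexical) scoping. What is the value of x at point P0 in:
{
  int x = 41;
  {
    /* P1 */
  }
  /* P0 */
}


x declared in the same block as P0
x = 41


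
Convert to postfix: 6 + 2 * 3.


* has higher precedence, evaluate 2*3 first
Postfix: 6 2 3 * +


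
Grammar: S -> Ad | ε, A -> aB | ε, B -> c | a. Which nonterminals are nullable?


A nonterminal is nullable iff some alternative derives ε (directly, or every symbol in it is nullable)
Nullable: {A, S}


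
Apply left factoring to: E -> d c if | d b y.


Common prefix: 'd'
Factored: E -> d E', E' -> c if | b y


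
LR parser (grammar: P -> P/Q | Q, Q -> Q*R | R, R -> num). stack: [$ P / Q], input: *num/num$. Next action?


'*' can extend Q; shift to build Q -> Q*R
Action: shift


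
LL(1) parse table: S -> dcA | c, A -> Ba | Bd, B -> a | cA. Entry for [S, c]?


For [S, c]: 'c' ∈ FIRST(c)
Entry: S -> c


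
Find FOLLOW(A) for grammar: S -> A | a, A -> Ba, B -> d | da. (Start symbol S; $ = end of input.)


$ ∈ FOLLOW(S). For each A -> αBβ: add FIRST(β)\{ε} to FOLLOW(B); if β nullable, add FOLLOW(A).
FOLLOW(A) = {$}


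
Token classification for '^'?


Pattern: operator symbol
Type: OPERATOR


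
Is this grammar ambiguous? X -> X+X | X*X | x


'x+x*x' has two parse trees (no precedence encoded between + and *)
Ambiguous


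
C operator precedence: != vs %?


'%' is multiplicative (level 10); '!=' is equality (level 6)
Higher level binds tighter
'%' has higher precedence than '!='


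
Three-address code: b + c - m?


Break into single-operator statements:
t1 = b + c
t2 = t1 - m


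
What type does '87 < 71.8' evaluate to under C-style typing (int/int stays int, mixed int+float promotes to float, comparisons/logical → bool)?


Operand types: int < float
Rule: comparison yields bool
Result type: bool


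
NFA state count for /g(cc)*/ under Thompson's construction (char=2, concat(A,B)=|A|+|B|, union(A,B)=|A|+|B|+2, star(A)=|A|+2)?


Syntax tree has 3 char leaf(s), 0 union(s), 1 star(s)
chars contribute 3×2 = 6; each union adds +2; each star adds +2
Total: 6 + 0 + 2 = 8 states


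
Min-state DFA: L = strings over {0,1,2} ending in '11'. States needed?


Track the longest suffix of input matching a prefix of '11': 3 classes (prefixes of length 0..2)
Minimal DFA: 3 states


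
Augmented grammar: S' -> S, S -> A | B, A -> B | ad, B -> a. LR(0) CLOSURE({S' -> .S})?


Start: S' -> .S
For each item with dot before a nonterminal B, add B -> .γ for every B-production
Closure: [S' -> .S, S -> .A, S -> .B, A -> .B, A -> .ad, B -> .a]


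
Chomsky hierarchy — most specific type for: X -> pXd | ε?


Single nonterminal LHS, but p^n d^n is not regular
Classification: Type 2 (Context-Free)


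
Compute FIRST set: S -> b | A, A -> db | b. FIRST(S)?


Per alternative of S: FIRST(b) = {b}; FIRST(A) = {b, d}
FIRST(S) = {b, d}


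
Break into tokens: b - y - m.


Scan left to right, longest-match per lexeme
Tokens: ID(b), OP(-), ID(y), OP(-), ID(m)


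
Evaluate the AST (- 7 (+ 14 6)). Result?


Evaluate inner: (+ 14 6) = 20
Evaluate root: (- 7 20) = -13
Result: -13


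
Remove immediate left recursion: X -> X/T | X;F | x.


Left-recursive alternatives: X/T, X;F; non-recursive: x
Introduce X': X -> xX', X' -> /TX' | ;FX' | ε


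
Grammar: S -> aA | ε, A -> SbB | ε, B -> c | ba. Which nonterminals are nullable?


A nonterminal is nullable iff some alternative derives ε (directly, or every symbol in it is nullable)
Nullable: {A, S}


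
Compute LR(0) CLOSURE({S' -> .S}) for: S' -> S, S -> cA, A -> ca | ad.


Start: S' -> .S
For each item with dot before a nonterminal B, add B -> .γ for every B-production
Closure: [S' -> .S, S -> .cA]


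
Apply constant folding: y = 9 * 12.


9 * 12 = 108 at compile time
Optimized: y = 108


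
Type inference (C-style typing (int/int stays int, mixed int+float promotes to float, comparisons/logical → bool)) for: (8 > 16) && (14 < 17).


Operand types: bool && bool
Rule: logical operators take bool operands and yield bool
Result type: bool


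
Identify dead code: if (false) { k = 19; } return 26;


condition is constant false, so the whole block is unreachable
Dead: 'if (false) { k = 19; }'


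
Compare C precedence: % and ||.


'%' is multiplicative (level 10); '||' is logical OR (level 1)
Higher level binds tighter
'%' has higher precedence than '||'


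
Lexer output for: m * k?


Scan left to right, longest-match per lexeme
Tokens: ID(m), OP(*), ID(k)


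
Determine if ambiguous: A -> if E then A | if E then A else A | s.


dangling else: 'if E then if E then s else s' parses two ways
Ambiguous


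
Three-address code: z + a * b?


Break into single-operator statements:
t1 = a * b
t2 = z + t1


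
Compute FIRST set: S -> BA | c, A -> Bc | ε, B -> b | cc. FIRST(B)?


Per alternative of B: FIRST(b) = {b}; FIRST(cc) = {c}
FIRST(B) = {b, c}


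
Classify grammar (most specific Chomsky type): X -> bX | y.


Right-linear: every RHS is a terminal or a terminal followed by one nonterminal
Classification: Type 3 (Regular)


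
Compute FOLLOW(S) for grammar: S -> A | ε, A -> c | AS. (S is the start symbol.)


$ ∈ FOLLOW(S). For each A -> αBβ: add FIRST(β)\{ε} to FOLLOW(B); if β nullable, add FOLLOW(A).
FOLLOW(S) = {$, c}


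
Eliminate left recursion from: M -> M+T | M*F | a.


Left-recursive alternatives: M+T, M*F; non-recursive: a
Introduce M': M -> aM', M' -> +TM' | *FM' | ε


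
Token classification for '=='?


Pattern: operator symbol
Type: OPERATOR


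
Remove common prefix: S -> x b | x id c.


Common prefix: 'x'
Factored: S -> x S', S' -> b | id c


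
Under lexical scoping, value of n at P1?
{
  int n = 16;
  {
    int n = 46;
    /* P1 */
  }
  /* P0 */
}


n declared in the same block as P1
n = 46


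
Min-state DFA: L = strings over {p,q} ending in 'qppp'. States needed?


Track the longest suffix of input matching a prefix of 'qppp': 5 classes (prefixes of length 0..4)
Minimal DFA: 5 states


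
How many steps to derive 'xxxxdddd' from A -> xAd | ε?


Derivation: A => xAd => xxAdd => xxxAddd => xxxxAdddd => xxxxdddd
Steps: 5


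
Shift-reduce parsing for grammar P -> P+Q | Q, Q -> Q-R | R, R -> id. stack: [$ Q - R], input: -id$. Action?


handle 'Q-R' on top
Action: reduce (Q -> Q-R)


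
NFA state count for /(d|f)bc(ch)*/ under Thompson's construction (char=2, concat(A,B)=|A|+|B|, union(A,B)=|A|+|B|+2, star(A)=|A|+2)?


Syntax tree has 6 char leaf(s), 1 union(s), 1 star(s)
chars contribute 6×2 = 12; each union adds +2; each star adds +2
Total: 12 + 2 + 2 = 16 states


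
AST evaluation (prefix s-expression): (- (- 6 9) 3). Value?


Evaluate inner: (- 6 9) = -3
Evaluate root: (- -3 3) = -6
Result: -6


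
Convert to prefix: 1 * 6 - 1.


left-to-right (same/higher precedence on left): tree is (- (* 1 6) 1)
Prefix: - * 1 6 1


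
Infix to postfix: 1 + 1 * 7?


* has higher precedence, evaluate 1*7 first
Postfix: 1 1 7 * +


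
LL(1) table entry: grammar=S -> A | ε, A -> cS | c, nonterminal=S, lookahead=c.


For [S, c]: 'c' ∈ FIRST(A)
Entry: S -> A


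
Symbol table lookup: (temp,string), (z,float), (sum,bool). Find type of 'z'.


Lookup 'z' → type float


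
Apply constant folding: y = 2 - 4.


2 - 4 = -2 at compile time
Optimized: y = -2


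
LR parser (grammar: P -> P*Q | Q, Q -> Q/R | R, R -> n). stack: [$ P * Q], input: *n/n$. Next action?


handle 'P*Q' on top; lookahead ∈ FOLLOW(P) = {*, $}
Action: reduce (P -> P*Q)


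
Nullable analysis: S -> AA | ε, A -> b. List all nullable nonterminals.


A nonterminal is nullable iff some alternative derives ε (directly, or every symbol in it is nullable)
Nullable: {S}


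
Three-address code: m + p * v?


Break into single-operator statements:
t1 = p * v
t2 = m + t1


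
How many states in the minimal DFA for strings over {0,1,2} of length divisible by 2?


Track length mod 2: states 0..1, accept at 0
Minimal DFA: 2 states


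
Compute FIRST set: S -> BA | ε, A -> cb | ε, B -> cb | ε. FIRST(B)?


Per alternative of B: FIRST(cb) = {c}; FIRST(ε) = {ε}
FIRST(B) = {c, ε}


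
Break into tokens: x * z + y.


Scan left to right, longest-match per lexeme
Tokens: ID(x), OP(*), ID(z), OP(+), ID(y)


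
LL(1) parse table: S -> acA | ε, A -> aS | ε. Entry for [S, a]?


For [S, a]: 'a' ∈ FIRST(acA)
Entry: S -> acA


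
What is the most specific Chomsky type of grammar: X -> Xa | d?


Left-linear: every RHS is a terminal or one nonterminal followed by a terminal
Classification: Type 3 (Regular)


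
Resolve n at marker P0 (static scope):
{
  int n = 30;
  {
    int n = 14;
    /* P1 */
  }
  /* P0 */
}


n declared in the same block as P0
n = 30


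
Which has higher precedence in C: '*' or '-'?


'*' is multiplicative (level 10); '-' is additive (level 9)
Higher level binds tighter
'*' has higher precedence than '-'


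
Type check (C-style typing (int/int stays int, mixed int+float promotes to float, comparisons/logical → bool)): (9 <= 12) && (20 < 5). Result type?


Operand types: bool && bool
Rule: logical operators take bool operands and yield bool
Result type: bool


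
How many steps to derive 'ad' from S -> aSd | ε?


Derivation: S => aSd => ad
Steps: 2


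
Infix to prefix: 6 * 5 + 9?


left-to-right (same/higher precedence on left): tree is (+ (* 6 5) 9)
Prefix: + * 6 5 9


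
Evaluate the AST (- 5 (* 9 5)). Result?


Evaluate inner: (* 9 5) = 45
Evaluate root: (- 5 45) = -40
Result: -40


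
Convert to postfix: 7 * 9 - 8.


Left to right (same or higher precedence on left)
Postfix: 7 9 * 8 -


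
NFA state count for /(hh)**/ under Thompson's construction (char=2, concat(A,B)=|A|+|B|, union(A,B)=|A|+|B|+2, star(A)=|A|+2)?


Syntax tree has 2 char leaf(s), 0 union(s), 2 star(s)
chars contribute 2×2 = 4; each union adds +2; each star adds +2
Total: 4 + 0 + 4 = 8 states


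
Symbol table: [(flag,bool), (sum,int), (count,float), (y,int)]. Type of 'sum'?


Lookup 'sum' → type int


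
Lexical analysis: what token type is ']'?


Pattern: delimiter/punctuation
Type: PUNCTUATION


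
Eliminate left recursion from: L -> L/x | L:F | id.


Left-recursive alternatives: L/x, L:F; non-recursive: id
Introduce L': L -> idL', L' -> /xL' | :FL' | ε


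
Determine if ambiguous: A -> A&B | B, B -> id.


precedence layered via separate nonterminal B: deterministic
Unambiguous


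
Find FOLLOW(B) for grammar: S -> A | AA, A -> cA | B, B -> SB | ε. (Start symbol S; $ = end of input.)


$ ∈ FOLLOW(S). For each A -> αBβ: add FIRST(β)\{ε} to FOLLOW(B); if β nullable, add FOLLOW(A).
FOLLOW(B) = {$, c}


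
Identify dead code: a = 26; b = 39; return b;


a is assigned but never read
Dead: 'a = 26'


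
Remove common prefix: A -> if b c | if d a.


Common prefix: 'if'
Factored: A -> if A', A' -> b c | d a


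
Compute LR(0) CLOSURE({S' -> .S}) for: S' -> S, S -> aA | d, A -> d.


Start: S' -> .S
For each item with dot before a nonterminal B, add B -> .γ for every B-production
Closure: [S' -> .S, S -> .aA, S -> .d]


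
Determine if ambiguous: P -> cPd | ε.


balanced c^n…d^n: each string has a unique parse
Unambiguous


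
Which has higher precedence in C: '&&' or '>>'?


'>>' is shift (level 8); '&&' is logical AND (level 2)
Higher level binds tighter
'>>' has higher precedence than '&&'


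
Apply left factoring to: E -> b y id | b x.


Common prefix: 'b'
Factored: E -> b E', E' -> y id | x


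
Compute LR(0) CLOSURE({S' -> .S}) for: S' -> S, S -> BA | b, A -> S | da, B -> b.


Start: S' -> .S
For each item with dot before a nonterminal B, add B -> .γ for every B-production
Closure: [S' -> .S, S -> .BA, S -> .b, B -> .b]


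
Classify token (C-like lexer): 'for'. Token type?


Pattern: reserved word
Type: KEYWORD


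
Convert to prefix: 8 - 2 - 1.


left-to-right (same/higher precedence on left): tree is (- (- 8 2) 1)
Prefix: - - 8 2 1


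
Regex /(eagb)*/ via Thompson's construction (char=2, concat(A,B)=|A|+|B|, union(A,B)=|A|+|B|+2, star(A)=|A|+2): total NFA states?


Syntax tree has 4 char leaf(s), 0 union(s), 1 star(s)
chars contribute 4×2 = 8; each union adds +2; each star adds +2
Total: 8 + 0 + 2 = 10 states


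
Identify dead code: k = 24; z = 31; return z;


k is assigned but never read
Dead: 'k = 24'


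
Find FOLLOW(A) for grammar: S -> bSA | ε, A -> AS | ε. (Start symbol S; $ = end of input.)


$ ∈ FOLLOW(S). For each A -> αBβ: add FIRST(β)\{ε} to FOLLOW(B); if β nullable, add FOLLOW(A).
FOLLOW(A) = {$, b}


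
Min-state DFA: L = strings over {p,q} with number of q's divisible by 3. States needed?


Track (count of q) mod 3: states 0..2, accept at 0
Minimal DFA: 3 states


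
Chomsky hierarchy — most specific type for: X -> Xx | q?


Left-linear: every RHS is a terminal or one nonterminal followed by a terminal
Classification: Type 3 (Regular)


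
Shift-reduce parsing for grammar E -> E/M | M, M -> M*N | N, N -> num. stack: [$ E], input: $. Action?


start symbol E on stack, input exhausted
Action: accept


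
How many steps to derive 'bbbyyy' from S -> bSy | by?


Derivation: S => bSy => bbSyy => bbbyyy
Steps: 3


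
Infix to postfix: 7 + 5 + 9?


Left to right (same or higher precedence on left)
Postfix: 7 5 + 9 +


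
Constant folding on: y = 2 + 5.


2 + 5 = 7 at compile time
Optimized: y = 7


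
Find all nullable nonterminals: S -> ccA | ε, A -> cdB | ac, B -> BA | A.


A nonterminal is nullable iff some alternative derives ε (directly, or every symbol in it is nullable)
Nullable: {S}


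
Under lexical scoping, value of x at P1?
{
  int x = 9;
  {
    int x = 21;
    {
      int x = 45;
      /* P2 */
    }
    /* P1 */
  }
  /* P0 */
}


x declared in the same block as P1
x = 21


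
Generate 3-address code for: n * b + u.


Break into single-operator statements:
t1 = n * b
t2 = t1 + u


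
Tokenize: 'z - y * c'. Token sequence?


Scan left to right, longest-match per lexeme
Tokens: ID(z), OP(-), ID(y), OP(*), ID(c)


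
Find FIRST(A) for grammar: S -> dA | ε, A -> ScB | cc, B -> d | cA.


Per alternative of A: FIRST(ScB) = {c, d}; FIRST(cc) = {c}
FIRST(A) = {c, d}


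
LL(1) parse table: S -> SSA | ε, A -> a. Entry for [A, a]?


For [A, a]: 'a' ∈ FIRST(a)
Entry: A -> a


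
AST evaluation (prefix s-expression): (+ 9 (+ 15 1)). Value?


Evaluate inner: (+ 15 1) = 16
Evaluate root: (+ 9 16) = 25
Result: 25


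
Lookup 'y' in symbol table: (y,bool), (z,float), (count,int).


Lookup 'y' → type bool


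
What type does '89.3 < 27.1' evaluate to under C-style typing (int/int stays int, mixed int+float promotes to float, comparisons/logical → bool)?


Operand types: float < float
Rule: comparison yields bool
Result type: bool


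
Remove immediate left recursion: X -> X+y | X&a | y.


Left-recursive alternatives: X+y, X&a; non-recursive: y
Introduce X': X -> yX', X' -> +yX' | &aX' | ε


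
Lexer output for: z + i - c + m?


Scan left to right, longest-match per lexeme
Tokens: ID(z), OP(+), ID(i), OP(-), ID(c), OP(+), ID(m)


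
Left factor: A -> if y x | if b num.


Common prefix: 'if'
Factored: A -> if A', A' -> y x | b num


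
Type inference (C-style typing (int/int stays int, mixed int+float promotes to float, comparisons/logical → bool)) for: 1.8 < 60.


Operand types: float < int
Rule: comparison yields bool
Result type: bool


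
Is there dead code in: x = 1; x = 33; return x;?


first assignment to x is overwritten before any read
Dead: 'x = 1'


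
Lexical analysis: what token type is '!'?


Pattern: operator symbol
Type: OPERATOR


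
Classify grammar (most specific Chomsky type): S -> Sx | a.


Left-linear: every RHS is a terminal or one nonterminal followed by a terminal
Classification: Type 3 (Regular)


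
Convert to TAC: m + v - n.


Break into single-operator statements:
t1 = m + v
t2 = t1 - n
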